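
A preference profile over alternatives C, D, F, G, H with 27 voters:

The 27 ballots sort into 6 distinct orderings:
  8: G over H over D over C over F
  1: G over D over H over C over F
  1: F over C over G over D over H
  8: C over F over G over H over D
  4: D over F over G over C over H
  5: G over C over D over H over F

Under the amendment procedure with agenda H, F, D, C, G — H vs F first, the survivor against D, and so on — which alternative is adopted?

G

Round 1: H vs F — 14–13, H advances.
Round 2: H vs D — 16–11, H advances.
Round 3: H vs C — 9–18, C advances.
Round 4: C vs G — 9–18, G advances.
G survives the agenda.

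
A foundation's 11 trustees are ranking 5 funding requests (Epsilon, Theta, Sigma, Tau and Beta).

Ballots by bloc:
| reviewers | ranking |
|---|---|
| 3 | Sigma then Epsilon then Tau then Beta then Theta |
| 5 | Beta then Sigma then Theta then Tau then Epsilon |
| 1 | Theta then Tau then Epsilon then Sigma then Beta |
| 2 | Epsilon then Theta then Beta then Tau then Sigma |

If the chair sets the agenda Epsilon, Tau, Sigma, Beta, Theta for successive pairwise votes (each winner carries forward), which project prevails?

Beta

Round 1: Epsilon vs Tau — 5–6, Tau advances.
Round 2: Tau vs Sigma — 3–8, Sigma advances.
Round 3: Sigma vs Beta — 4–7, Beta advances.
Round 4: Beta vs Theta — 8–3, Beta advances.
Beta survives the agenda.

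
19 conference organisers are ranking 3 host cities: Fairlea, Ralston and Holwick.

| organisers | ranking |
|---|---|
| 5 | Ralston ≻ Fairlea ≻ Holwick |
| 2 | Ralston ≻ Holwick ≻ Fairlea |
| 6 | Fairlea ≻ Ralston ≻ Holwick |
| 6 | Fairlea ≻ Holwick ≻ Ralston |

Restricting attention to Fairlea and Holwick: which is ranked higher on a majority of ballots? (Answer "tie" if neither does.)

Fairlea

Ballots ranking Fairlea above Holwick: 5 + 6 + 6 = 17.
Ballots ranking Holwick above Fairlea: 19 − 17 = 2.
Fairlea wins the head-to-head 17–2.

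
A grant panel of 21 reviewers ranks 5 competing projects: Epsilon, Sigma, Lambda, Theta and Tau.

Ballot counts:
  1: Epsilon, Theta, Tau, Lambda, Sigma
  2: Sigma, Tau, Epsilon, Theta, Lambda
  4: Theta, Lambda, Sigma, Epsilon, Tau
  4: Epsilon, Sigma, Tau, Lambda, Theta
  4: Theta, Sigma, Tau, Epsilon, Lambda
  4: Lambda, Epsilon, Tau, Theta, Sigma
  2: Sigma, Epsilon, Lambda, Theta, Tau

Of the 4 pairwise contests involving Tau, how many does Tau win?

Tau against each rival (21 reviewers):
Tau vs Epsilon: Tau preferred on 2+4 = 6 ballots; Epsilon wins 15–6.
Tau vs Sigma: Tau is ranked higher on 1+4 = 5 ballots, Sigma on 16. Sigma wins 16–5.
Tau vs Lambda: Tau preferred on 1+2+4+4 = 11 ballots; Tau wins 11–10.
Tau vs Theta: Tau preferred on 2+4+4 = 10 ballots; Theta wins 11–10.
Tau beats Lambda; loses to Epsilon, Sigma, Theta — 1 pairwise win.

1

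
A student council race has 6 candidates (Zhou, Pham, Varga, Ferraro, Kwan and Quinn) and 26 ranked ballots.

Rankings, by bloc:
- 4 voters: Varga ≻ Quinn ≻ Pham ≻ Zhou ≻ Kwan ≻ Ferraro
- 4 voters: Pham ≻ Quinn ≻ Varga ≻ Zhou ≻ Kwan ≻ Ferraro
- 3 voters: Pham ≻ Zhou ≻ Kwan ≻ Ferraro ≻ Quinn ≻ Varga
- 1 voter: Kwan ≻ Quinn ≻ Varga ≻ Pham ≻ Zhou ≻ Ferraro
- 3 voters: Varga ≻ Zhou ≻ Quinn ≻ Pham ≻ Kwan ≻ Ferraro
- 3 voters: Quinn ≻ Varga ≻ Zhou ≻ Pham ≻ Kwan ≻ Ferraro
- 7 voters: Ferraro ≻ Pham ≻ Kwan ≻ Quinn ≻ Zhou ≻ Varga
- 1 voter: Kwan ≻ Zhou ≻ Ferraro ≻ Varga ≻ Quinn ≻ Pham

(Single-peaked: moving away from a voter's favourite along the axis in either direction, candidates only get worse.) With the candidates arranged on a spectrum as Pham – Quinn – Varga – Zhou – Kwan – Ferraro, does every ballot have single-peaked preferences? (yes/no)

no

Axis positions: Pham=1, Quinn=2, Varga=3, Zhou=4, Kwan=5, Ferraro=6.
Bloc 1 (peak Varga at position 3): ranking walks positions 3-2-1-4-5-6, expanding outward from the peak — single-peaked.
Bloc 2 (peak Pham at position 1): ranking walks positions 1-2-3-4-5-6, expanding outward from the peak — single-peaked.
Bloc 3: ranking walks positions 1-4-5-6-2-3; Zhou is ranked above Quinn even though Quinn lies between Zhou and the peak Pham on the axis — preferences dip and rise again. Not single-peaked.
Bloc 4: ranking walks positions 5-2-3-1-4-6; Quinn is ranked above Zhou even though Zhou lies between Quinn and the peak Kwan on the axis — preferences dip and rise again. Not single-peaked.
Bloc 5 (peak Varga at position 3): ranking walks positions 3-4-2-1-5-6, expanding outward from the peak — single-peaked.
Bloc 6 (peak Quinn at position 2): ranking walks positions 2-3-4-1-5-6, expanding outward from the peak — single-peaked.
Bloc 7: ranking walks positions 6-1-5-2-4-3; Pham is ranked above Kwan even though Kwan lies between Pham and the peak Ferraro on the axis — preferences dip and rise again. Not single-peaked.
Bloc 8 (peak Kwan at position 5): ranking walks positions 5-4-6-3-2-1, expanding outward from the peak — single-peaked.
Bloc 3 violates single-peakedness, so the profile is not single-peaked on this axis.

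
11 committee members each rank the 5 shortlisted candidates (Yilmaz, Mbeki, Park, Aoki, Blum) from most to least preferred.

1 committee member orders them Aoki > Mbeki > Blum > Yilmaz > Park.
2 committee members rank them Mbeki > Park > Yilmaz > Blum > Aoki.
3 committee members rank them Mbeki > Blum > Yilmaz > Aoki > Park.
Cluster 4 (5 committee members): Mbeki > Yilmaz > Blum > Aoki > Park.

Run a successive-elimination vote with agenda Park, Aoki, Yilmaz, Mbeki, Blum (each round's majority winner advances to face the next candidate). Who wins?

Round 1: Park vs Aoki — 2–9, Aoki advances.
Round 2: Aoki vs Yilmaz — 1–10, Yilmaz advances.
Round 3: Yilmaz vs Mbeki — 0–11, Mbeki advances.
Round 4: Mbeki vs Blum — 11–0, Mbeki advances.
The agenda winner is Mbeki.

Mbeki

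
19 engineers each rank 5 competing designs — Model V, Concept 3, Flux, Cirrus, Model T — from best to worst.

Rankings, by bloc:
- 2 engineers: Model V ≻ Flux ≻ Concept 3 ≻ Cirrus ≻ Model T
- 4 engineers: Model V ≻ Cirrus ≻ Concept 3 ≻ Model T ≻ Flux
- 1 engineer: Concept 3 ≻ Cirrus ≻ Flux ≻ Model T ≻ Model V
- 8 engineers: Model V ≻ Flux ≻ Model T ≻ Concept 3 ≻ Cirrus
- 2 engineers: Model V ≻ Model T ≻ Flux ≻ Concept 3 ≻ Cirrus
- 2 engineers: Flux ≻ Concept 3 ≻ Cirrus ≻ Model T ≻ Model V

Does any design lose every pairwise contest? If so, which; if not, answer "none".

Cirrus

Head-to-head results (19 engineers):
Model V vs Concept 3: 2+4+8+2 = 16 for Model V, 3 for Concept 3 — Model V by 16–3.
Model V vs Flux: Model V preferred on 2+4+8+2 = 16 ballots; Model V wins 16–3.
Model V–Cirrus: Model V 16–3.
Model V–Model T: Model V 16–3.
Concept 3 vs Flux: 4+1 = 5 for Concept 3, 14 for Flux — Flux by 14–5.
Concept 3 vs Cirrus: Concept 3, 15–4.
Concept 3 vs Model T: Concept 3 is ranked higher on 2+4+1+2 = 9 ballots, Model T on 10. Model T wins 10–9.
Flux vs Cirrus: Flux is ranked higher on 2+8+2+2 = 14 ballots, Cirrus on 5. Flux wins 14–5.
Flux vs Model T: 2+1+8+2 = 13 for Flux, 6 for Model T — Flux by 13–6.
Cirrus–Model T: Model T 10–9.
Cirrus is beaten in every head-to-head and is the Condorcet loser.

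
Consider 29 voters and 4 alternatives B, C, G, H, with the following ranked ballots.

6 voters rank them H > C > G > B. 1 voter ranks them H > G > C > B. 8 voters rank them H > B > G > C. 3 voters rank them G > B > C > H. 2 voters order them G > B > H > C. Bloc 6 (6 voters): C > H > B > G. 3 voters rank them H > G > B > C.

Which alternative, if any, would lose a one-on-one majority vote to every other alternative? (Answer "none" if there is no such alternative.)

Head-to-head results (29 voters):
B–C: B 16–13.
B vs G: G, 15–14.
B vs H: H wins 24–5.
C vs G: G wins 17–12.
C vs H: H wins 20–9.
G vs H: G preferred on 3+2 = 5 ballots; H wins 24–5.
C loses to every other alternative — it is the Condorcet loser.

C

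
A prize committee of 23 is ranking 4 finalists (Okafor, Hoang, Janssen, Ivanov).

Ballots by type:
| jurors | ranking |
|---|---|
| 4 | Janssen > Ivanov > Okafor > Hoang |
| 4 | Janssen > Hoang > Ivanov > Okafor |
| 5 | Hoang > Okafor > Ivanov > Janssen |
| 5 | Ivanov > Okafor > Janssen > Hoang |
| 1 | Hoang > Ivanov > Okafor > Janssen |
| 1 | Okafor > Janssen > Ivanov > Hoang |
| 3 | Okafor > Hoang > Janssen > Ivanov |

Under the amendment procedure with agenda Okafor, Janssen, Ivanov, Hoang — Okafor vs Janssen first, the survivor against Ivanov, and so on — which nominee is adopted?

Round 1: Okafor vs Janssen — 15–8, Okafor advances.
Round 2: Okafor vs Ivanov — 9–14, Ivanov advances.
Round 3: Ivanov vs Hoang — 10–13, Hoang advances.
The agenda winner is Hoang.

Hoang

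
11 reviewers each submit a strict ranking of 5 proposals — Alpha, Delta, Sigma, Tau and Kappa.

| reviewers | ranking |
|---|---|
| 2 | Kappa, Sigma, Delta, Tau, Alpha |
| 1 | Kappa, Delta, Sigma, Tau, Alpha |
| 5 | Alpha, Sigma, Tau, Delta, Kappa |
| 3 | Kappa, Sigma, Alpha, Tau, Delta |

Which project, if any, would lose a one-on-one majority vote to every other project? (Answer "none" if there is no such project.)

Delta

Pairwise majorities:
Alpha vs Delta: Alpha, 8–3.
Alpha vs Sigma: Sigma wins 6–5.
Alpha–Tau: Alpha 8–3.
Alpha vs Kappa: Kappa wins 6–5.
Delta–Sigma: Sigma 10–1.
Delta vs Tau: Tau, 8–3.
Delta vs Kappa: Kappa, 6–5.
Sigma–Tau: Sigma 11–0.
Sigma vs Kappa: 5 to 6, Kappa.
Tau vs Kappa: 5 to 6, Kappa.
Only Delta has no wins; Delta is the Condorcet loser.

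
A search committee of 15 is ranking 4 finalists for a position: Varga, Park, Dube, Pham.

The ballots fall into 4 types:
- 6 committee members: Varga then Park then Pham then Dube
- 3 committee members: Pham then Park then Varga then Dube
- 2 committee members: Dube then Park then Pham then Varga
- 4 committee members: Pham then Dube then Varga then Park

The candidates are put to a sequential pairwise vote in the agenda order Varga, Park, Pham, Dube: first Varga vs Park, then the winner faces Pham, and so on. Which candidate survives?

Round 1: Varga vs Park — 10–5, Varga advances.
Round 2: Varga vs Pham — 6–9, Pham advances.
Round 3: Pham vs Dube — 13–2, Pham advances.
Pham survives the agenda.

Pham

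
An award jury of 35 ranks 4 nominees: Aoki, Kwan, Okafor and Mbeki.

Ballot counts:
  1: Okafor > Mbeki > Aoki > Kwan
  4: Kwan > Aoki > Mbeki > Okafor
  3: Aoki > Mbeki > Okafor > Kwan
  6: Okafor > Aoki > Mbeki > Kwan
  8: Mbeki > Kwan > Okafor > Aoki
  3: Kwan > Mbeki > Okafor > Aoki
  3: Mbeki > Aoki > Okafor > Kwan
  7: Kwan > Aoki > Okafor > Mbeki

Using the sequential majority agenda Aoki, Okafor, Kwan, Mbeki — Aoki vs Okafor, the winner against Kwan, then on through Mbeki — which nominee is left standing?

Round 1: Aoki vs Okafor — 17–18, Okafor advances.
Round 2: Okafor vs Kwan — 13–22, Kwan advances.
Round 3: Kwan vs Mbeki — 14–21, Mbeki advances.
The agenda winner is Mbeki.

Mbeki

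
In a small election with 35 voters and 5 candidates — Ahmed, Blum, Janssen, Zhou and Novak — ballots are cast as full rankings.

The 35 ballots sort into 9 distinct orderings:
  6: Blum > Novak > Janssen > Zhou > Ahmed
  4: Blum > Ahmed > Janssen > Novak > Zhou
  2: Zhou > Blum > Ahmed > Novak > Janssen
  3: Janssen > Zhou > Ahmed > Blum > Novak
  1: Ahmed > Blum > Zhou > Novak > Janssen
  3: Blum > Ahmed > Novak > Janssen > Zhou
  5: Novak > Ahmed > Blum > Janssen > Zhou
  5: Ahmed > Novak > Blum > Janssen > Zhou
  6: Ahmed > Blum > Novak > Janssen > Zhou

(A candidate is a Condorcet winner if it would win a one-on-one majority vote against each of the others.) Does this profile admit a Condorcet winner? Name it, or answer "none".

Head-to-head results (35 voters):
Ahmed vs Blum: 20 to 15, Ahmed.
Ahmed vs Janssen: Ahmed is ranked higher on 26 ballots, Janssen on 9. Ahmed wins 26–9.
Ahmed vs Zhou: 4+1+3+5+5+6 = 24 for Ahmed, 11 for Zhou — Ahmed by 24–11.
Ahmed vs Novak: 24 to 11, Ahmed.
Blum vs Janssen: Blum preferred on 32 ballots; Blum wins 32–3.
Blum vs Zhou: 30 to 5, Blum.
Blum vs Novak: 25 to 10, Blum.
Janssen vs Zhou: Janssen preferred on 32 ballots; Janssen wins 32–3.
Janssen vs Novak: 4+3 = 7 for Janssen, 28 for Novak — Novak by 28–7.
Zhou vs Novak: Zhou is ranked higher on 2+3+1 = 6 ballots, Novak on 29. Novak wins 29–6.
Ahmed beats each of Blum, Janssen, Zhou, Novak — Ahmed is the Condorcet winner.

Ahmed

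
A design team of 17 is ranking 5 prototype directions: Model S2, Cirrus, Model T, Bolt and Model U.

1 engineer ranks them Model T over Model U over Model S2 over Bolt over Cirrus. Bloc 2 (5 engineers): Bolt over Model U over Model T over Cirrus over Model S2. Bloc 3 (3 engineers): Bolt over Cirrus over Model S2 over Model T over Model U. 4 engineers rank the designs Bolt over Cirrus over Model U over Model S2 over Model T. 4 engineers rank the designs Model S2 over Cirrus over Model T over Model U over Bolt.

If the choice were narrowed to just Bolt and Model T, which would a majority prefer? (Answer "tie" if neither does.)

Ballots ranking Bolt above Model T: 5 + 3 + 4 = 12.
Ballots ranking Model T above Bolt: 17 − 12 = 5.
Bolt wins the head-to-head 12–5.

Bolt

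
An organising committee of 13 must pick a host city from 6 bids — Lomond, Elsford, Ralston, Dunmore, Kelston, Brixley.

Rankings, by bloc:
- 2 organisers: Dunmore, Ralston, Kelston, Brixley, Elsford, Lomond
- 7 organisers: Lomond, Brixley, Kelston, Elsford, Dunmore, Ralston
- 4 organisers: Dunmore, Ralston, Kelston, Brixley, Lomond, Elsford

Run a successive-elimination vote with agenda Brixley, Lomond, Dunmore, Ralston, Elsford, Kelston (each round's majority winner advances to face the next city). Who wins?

Round 1: Brixley vs Lomond — 6–7, Lomond advances.
Round 2: Lomond vs Dunmore — 7–6, Lomond advances.
Round 3: Lomond vs Ralston — 7–6, Lomond advances.
Round 4: Lomond vs Elsford — 11–2, Lomond advances.
Round 5: Lomond vs Kelston — 7–6, Lomond advances.
The agenda winner is Lomond.

Lomond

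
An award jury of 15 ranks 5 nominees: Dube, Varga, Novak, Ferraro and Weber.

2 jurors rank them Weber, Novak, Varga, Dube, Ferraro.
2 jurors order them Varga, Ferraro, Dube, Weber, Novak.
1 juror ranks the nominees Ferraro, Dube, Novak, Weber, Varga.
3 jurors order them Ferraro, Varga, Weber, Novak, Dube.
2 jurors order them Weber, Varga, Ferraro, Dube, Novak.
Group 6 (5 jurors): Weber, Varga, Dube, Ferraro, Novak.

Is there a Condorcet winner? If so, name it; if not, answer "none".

Weber

Check each pair by majority over 15 ballots:
Dube vs Varga: Varga wins 14–1.
Dube vs Novak: Dube, 10–5.
Dube–Ferraro: Ferraro 8–7.
Dube vs Weber: Weber wins 12–3.
Varga vs Novak: Varga wins 12–3.
Varga vs Ferraro: Varga, 11–4.
Varga vs Weber: Weber wins 10–5.
Novak vs Ferraro: Ferraro wins 13–2.
Novak–Weber: Weber 14–1.
Ferraro–Weber: Weber 9–6.
Weber wins every pairwise contest, so Weber is the Condorcet winner.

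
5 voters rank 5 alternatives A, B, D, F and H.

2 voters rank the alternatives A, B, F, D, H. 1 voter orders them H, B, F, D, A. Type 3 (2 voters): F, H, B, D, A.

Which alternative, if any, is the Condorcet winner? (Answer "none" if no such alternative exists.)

Check each pair by majority over 5 ballots:
A vs B: A is ranked higher on 2 ballots, B on 3. B wins 3–2.
A vs D: A is ranked higher on 2 ballots, D on 3. D wins 3–2.
A vs F: F wins 3–2.
A vs H: A is ranked higher on 2 ballots, H on 3. H wins 3–2.
B vs D: 2+1+2 = 5 for B, 0 for D — B by 5–0.
B–F: B 3–2.
B vs H: B is ranked higher on 2 ballots, H on 3. H wins 3–2.
D vs F: D preferred on 0 ballots; F wins 5–0.
D vs H: H wins 3–2.
F vs H: 4 to 1, F.
Every alternative loses at least once (A loses to B; B loses to H; D loses to B; F loses to B; H loses to F). The majority relation contains the cycle B → F → H → B, so there is no Condorcet winner.

none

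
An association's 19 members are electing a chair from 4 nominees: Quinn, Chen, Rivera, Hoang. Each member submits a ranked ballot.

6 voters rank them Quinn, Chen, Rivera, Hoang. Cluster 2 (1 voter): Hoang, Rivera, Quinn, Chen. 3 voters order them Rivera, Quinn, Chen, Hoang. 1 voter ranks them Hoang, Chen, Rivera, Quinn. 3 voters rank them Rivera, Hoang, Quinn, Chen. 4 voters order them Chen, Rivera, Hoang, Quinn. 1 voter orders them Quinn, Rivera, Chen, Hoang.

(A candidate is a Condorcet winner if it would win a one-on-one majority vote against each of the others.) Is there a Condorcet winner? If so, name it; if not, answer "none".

none

Pairwise majorities:
Quinn–Chen: Quinn 14–5.
Quinn vs Rivera: 6+1 = 7 for Quinn, 12 for Rivera — Rivera by 12–7.
Quinn vs Hoang: Quinn preferred on 6+3+1 = 10 ballots; Quinn wins 10–9.
Chen vs Rivera: Chen preferred on 6+1+4 = 11 ballots; Chen wins 11–8.
Chen vs Hoang: Chen wins 14–5.
Rivera vs Hoang: 6+3+3+4+1 = 17 for Rivera, 2 for Hoang — Rivera by 17–2.
No candidate is unbeaten: Quinn loses to Rivera; Chen loses to Quinn; Rivera loses to Chen; Hoang loses to Quinn. In particular Quinn beats Chen beats Rivera beats Quinn is a majority cycle — no Condorcet winner exists.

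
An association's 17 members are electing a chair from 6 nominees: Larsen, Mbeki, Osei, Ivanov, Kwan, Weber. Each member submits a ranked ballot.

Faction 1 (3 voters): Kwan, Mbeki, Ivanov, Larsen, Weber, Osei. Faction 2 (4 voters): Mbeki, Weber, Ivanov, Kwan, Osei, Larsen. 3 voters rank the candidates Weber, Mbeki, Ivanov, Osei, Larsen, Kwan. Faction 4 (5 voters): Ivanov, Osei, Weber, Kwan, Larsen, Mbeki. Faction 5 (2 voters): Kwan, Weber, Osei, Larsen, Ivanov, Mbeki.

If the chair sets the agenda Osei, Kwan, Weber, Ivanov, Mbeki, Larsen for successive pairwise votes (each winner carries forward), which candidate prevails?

Round 1: Osei vs Kwan — 8–9, Kwan advances.
Round 2: Kwan vs Weber — 5–12, Weber advances.
Round 3: Weber vs Ivanov — 9–8, Weber advances.
Round 4: Weber vs Mbeki — 10–7, Weber advances.
Round 5: Weber vs Larsen — 14–3, Weber advances.
The agenda winner is Weber.

Weber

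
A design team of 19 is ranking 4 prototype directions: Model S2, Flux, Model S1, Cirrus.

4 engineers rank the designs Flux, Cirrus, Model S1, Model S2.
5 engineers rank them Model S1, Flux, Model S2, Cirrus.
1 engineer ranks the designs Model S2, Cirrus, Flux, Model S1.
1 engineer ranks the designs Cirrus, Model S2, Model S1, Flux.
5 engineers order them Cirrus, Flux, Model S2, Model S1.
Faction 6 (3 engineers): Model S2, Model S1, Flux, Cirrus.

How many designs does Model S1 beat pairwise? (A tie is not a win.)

Model S1 against each rival (19 engineers):
Model S1–Model S2: Model S2 10–9.
Model S1 vs Flux: Flux, 10–9.
Model S1 vs Cirrus: 8 to 11, Cirrus.
Model S1 beats no one; loses to Model S2, Flux, Cirrus — 0 pairwise wins.

0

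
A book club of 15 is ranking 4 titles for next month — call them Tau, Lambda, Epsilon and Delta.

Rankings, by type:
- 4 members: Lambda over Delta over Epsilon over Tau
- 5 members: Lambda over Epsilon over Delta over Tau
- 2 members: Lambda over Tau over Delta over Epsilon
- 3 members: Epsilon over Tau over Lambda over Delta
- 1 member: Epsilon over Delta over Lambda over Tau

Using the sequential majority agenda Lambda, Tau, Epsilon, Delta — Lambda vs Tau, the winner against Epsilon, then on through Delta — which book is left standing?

Lambda

Round 1: Lambda vs Tau — 12–3, Lambda advances.
Round 2: Lambda vs Epsilon — 11–4, Lambda advances.
Round 3: Lambda vs Delta — 14–1, Lambda advances.
The agenda winner is Lambda.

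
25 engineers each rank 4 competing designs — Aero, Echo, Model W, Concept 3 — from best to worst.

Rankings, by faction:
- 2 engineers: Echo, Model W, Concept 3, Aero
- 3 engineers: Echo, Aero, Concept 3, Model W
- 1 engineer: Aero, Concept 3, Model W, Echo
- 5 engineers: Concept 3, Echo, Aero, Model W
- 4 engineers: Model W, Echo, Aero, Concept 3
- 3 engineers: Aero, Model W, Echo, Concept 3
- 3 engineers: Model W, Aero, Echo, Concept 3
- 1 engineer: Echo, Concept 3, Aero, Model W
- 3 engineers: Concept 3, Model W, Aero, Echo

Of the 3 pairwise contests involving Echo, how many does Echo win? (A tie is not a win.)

Echo against each rival (25 engineers):
Echo–Aero: Echo 15–10.
Echo vs Model W: Model W wins 14–11.
Echo vs Concept 3: Echo, 16–9.
Echo beats Aero, Concept 3; loses to Model W — 2 pairwise wins.

2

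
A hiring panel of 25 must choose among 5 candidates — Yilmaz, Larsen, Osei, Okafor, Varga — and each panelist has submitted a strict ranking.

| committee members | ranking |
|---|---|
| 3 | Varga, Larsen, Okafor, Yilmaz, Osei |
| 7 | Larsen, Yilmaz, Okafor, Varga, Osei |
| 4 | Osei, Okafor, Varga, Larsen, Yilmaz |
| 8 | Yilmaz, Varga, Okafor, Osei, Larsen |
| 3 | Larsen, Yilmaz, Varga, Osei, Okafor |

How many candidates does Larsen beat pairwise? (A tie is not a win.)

Larsen against each rival (25 committee members):
Larsen–Yilmaz: Larsen 17–8.
Larsen vs Osei: Larsen preferred on 3+7+3 = 13 ballots; Larsen wins 13–12.
Larsen–Okafor: Larsen 13–12.
Larsen vs Varga: Varga, 15–10.
Larsen beats Yilmaz, Osei, Okafor; loses to Varga — 3 pairwise wins.

3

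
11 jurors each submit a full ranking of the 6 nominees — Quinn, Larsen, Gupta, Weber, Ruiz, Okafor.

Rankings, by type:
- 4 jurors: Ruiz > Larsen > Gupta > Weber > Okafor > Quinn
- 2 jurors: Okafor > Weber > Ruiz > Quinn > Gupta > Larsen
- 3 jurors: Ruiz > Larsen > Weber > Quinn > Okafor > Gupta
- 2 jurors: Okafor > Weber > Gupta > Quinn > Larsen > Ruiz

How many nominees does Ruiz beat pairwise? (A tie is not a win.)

5

Ruiz against each rival (11 jurors):
Ruiz–Quinn: Ruiz 9–2.
Ruiz vs Larsen: Ruiz, 9–2.
Ruiz vs Gupta: Ruiz wins 9–2.
Ruiz vs Weber: Ruiz is ranked higher on 4+3 = 7 ballots, Weber on 4. Ruiz wins 7–4.
Ruiz vs Okafor: Ruiz wins 7–4.
Ruiz beats Quinn, Larsen, Gupta, Weber, Okafor — 5 pairwise wins.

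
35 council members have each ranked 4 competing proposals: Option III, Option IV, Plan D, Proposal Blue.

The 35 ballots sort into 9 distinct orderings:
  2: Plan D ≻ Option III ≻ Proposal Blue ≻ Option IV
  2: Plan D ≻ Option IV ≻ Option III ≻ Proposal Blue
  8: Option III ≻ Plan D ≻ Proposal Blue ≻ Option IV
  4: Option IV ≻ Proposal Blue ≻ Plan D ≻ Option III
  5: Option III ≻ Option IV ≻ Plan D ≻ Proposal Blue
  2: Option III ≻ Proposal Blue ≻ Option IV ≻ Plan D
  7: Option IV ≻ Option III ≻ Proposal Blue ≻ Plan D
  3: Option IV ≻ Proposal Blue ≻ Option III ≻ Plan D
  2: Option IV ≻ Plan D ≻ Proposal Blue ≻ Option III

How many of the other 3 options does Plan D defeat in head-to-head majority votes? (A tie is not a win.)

Plan D against each rival (35 council members):
Plan D vs Option III: Option III, 25–10.
Plan D vs Option IV: 12 to 23, Option IV.
Plan D vs Proposal Blue: Plan D wins 19–16.
Plan D beats Proposal Blue; loses to Option III, Option IV — 1 pairwise win.

1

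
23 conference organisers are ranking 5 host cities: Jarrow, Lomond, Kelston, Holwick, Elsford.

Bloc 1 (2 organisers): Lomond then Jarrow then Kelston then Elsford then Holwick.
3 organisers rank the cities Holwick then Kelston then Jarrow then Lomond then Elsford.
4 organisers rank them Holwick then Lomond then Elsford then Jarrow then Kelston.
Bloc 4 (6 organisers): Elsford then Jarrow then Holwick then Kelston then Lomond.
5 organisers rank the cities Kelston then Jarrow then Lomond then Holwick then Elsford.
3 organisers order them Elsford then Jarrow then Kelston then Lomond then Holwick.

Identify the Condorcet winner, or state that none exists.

none

Check each pair by majority over 23 ballots:
Jarrow vs Lomond: Jarrow preferred on 3+6+5+3 = 17 ballots; Jarrow wins 17–6.
Jarrow vs Kelston: Jarrow preferred on 2+4+6+3 = 15 ballots; Jarrow wins 15–8.
Jarrow–Holwick: Jarrow 16–7.
Jarrow–Elsford: Elsford 13–10.
Lomond vs Kelston: Lomond is ranked higher on 2+4 = 6 ballots, Kelston on 17. Kelston wins 17–6.
Lomond–Holwick: Holwick 13–10.
Lomond vs Elsford: Lomond preferred on 2+3+4+5 = 14 ballots; Lomond wins 14–9.
Kelston–Holwick: Holwick 13–10.
Kelston–Elsford: Elsford 13–10.
Holwick vs Elsford: Holwick preferred on 3+4+5 = 12 ballots; Holwick wins 12–11.
Every city loses at least once (Jarrow loses to Elsford; Lomond loses to Jarrow; Kelston loses to Jarrow; Holwick loses to Jarrow; Elsford loses to Lomond). The majority relation contains the cycle Jarrow → Lomond → Elsford → Jarrow, so there is no Condorcet winner.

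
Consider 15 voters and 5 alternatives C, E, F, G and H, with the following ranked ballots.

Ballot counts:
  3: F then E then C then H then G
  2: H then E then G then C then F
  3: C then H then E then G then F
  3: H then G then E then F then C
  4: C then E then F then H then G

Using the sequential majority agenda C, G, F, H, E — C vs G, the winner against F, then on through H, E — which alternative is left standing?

E

Round 1: C vs G — 10–5, C advances.
Round 2: C vs F — 9–6, C advances.
Round 3: C vs H — 10–5, C advances.
Round 4: C vs E — 7–8, E advances.
E survives the agenda.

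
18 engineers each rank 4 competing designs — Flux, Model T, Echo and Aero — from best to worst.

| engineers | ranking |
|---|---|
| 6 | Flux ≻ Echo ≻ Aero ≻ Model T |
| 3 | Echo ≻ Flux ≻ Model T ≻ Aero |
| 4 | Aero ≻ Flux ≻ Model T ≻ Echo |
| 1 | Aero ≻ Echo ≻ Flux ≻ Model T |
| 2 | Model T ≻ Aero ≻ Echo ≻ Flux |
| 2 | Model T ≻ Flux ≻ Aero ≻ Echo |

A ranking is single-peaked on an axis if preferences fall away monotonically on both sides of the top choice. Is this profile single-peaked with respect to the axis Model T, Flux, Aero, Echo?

Axis positions: Model T=1, Flux=2, Aero=3, Echo=4.
Group 1: ranking walks positions 2-4-3-1; Echo is ranked above Aero even though Aero lies between Echo and the peak Flux on the axis — preferences dip and rise again. Not single-peaked.
Group 2: ranking walks positions 4-2-1-3; Flux is ranked above Aero even though Aero lies between Flux and the peak Echo on the axis — preferences dip and rise again. Not single-peaked.
Group 3 (peak Aero at position 3): ranking walks positions 3-2-1-4, expanding outward from the peak — single-peaked.
Group 4 (peak Aero at position 3): ranking walks positions 3-4-2-1, expanding outward from the peak — single-peaked.
Group 5: ranking walks positions 1-3-4-2; Aero is ranked above Flux even though Flux lies between Aero and the peak Model T on the axis — preferences dip and rise again. Not single-peaked.
Group 6 (peak Model T at position 1): ranking walks positions 1-2-3-4, expanding outward from the peak — single-peaked.
Group 1 violates single-peakedness, so the profile is not single-peaked on this axis.

no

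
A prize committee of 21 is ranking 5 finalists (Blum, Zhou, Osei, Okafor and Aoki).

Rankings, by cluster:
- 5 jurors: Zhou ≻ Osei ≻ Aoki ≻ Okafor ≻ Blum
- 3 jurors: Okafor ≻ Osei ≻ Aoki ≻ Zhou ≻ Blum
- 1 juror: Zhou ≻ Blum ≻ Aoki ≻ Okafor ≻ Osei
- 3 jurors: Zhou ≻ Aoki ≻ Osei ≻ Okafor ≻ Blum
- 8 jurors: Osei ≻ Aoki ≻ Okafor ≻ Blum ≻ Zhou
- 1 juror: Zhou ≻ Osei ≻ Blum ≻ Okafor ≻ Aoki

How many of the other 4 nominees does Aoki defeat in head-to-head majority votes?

3

Aoki against each rival (21 jurors):
Aoki vs Blum: Aoki wins 19–2.
Aoki vs Zhou: Aoki preferred on 3+8 = 11 ballots; Aoki wins 11–10.
Aoki vs Osei: Osei, 17–4.
Aoki vs Okafor: 5+1+3+8 = 17 for Aoki, 4 for Okafor — Aoki by 17–4.
Aoki beats Blum, Zhou, Okafor; loses to Osei — 3 pairwise wins.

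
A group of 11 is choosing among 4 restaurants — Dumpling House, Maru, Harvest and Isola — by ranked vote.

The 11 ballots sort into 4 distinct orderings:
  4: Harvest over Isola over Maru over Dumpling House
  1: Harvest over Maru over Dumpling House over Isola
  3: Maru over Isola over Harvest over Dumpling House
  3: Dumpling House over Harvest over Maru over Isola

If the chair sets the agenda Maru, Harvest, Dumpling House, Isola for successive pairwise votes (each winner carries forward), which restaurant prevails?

Harvest

Round 1: Maru vs Harvest — 3–8, Harvest advances.
Round 2: Harvest vs Dumpling House — 8–3, Harvest advances.
Round 3: Harvest vs Isola — 8–3, Harvest advances.
Harvest survives the agenda.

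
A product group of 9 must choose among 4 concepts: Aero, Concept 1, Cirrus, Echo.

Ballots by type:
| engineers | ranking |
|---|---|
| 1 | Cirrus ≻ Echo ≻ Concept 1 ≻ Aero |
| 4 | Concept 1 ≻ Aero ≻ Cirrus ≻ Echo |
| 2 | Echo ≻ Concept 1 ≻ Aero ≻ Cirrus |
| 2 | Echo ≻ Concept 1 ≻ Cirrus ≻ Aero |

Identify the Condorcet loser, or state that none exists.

Pairwise majorities:
Aero vs Concept 1: Concept 1, 9–0.
Aero vs Cirrus: Aero, 6–3.
Aero vs Echo: Aero preferred on 4 ballots; Echo wins 5–4.
Concept 1 vs Cirrus: Concept 1 preferred on 4+2+2 = 8 ballots; Concept 1 wins 8–1.
Concept 1–Echo: Echo 5–4.
Cirrus vs Echo: Cirrus wins 5–4.
No design is winless: Aero beats Cirrus; Concept 1 beats Aero; Cirrus beats Echo; Echo beats Aero. There is no Condorcet loser.

none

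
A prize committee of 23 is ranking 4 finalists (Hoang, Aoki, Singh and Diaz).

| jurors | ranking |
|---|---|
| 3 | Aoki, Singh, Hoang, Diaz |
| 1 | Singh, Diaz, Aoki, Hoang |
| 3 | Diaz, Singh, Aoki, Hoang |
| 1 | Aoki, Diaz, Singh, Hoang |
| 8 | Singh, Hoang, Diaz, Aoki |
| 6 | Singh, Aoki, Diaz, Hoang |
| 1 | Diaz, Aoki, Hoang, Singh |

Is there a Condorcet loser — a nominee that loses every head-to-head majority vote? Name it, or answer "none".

Hoang

Head-to-head results (23 jurors):
Hoang–Aoki: Aoki 15–8.
Hoang vs Singh: Singh, 22–1.
Hoang vs Diaz: Diaz, 12–11.
Aoki vs Singh: 5 to 18, Singh.
Aoki vs Diaz: Aoki preferred on 3+1+6 = 10 ballots; Diaz wins 13–10.
Singh vs Diaz: Singh is ranked higher on 3+1+8+6 = 18 ballots, Diaz on 5. Singh wins 18–5.
Hoang loses to every other nominee — it is the Condorcet loser.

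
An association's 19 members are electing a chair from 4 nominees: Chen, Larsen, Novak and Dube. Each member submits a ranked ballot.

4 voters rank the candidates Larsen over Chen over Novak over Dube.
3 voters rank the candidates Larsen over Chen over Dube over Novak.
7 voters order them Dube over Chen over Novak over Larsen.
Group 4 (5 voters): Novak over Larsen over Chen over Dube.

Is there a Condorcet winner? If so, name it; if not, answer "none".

none

Check each pair by majority over 19 ballots:
Chen–Larsen: Larsen 12–7.
Chen vs Novak: Chen wins 14–5.
Chen–Dube: Chen 12–7.
Larsen vs Novak: Novak wins 12–7.
Larsen vs Dube: Larsen wins 12–7.
Novak vs Dube: Dube wins 10–9.
Every candidate loses at least once (Chen loses to Larsen; Larsen loses to Novak; Novak loses to Chen; Dube loses to Chen). The majority relation contains the cycle Chen → Novak → Larsen → Chen, so there is no Condorcet winner.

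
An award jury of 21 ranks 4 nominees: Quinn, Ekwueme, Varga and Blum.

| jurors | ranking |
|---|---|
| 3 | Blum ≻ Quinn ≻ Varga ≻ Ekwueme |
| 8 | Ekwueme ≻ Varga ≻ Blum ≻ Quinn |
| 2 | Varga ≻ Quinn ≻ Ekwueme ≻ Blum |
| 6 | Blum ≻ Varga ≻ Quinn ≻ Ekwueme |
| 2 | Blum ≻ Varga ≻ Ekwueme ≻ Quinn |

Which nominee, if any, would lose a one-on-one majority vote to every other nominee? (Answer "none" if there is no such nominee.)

Head-to-head results (21 jurors):
Quinn vs Ekwueme: Quinn is ranked higher on 3+2+6 = 11 ballots, Ekwueme on 10. Quinn wins 11–10.
Quinn vs Varga: Quinn is ranked higher on 3 ballots, Varga on 18. Varga wins 18–3.
Quinn vs Blum: Blum wins 19–2.
Ekwueme vs Varga: Varga, 13–8.
Ekwueme vs Blum: Blum, 11–10.
Varga vs Blum: Varga preferred on 8+2 = 10 ballots; Blum wins 11–10.
Ekwueme is beaten in every head-to-head and is the Condorcet loser.

Ekwueme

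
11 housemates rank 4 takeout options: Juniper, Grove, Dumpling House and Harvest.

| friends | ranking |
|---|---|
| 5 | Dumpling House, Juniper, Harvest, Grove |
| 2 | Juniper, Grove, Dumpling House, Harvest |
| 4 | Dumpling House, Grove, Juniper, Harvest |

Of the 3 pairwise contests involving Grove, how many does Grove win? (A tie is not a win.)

Grove against each rival (11 friends):
Grove vs Juniper: Juniper, 7–4.
Grove vs Dumpling House: Dumpling House, 9–2.
Grove vs Harvest: Grove, 6–5.
Grove beats Harvest; loses to Juniper, Dumpling House — 1 pairwise win.

1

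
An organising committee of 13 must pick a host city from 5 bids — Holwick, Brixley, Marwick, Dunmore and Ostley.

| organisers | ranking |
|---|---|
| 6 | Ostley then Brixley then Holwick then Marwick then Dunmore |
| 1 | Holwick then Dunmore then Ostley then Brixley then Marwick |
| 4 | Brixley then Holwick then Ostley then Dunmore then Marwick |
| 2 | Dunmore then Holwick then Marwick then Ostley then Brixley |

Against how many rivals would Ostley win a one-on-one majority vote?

3

Ostley against each rival (13 organisers):
Ostley vs Holwick: 6 to 7, Holwick.
Ostley–Brixley: Ostley 9–4.
Ostley–Marwick: Ostley 11–2.
Ostley vs Dunmore: 6+4 = 10 for Ostley, 3 for Dunmore — Ostley by 10–3.
Ostley beats Brixley, Marwick, Dunmore; loses to Holwick — 3 pairwise wins.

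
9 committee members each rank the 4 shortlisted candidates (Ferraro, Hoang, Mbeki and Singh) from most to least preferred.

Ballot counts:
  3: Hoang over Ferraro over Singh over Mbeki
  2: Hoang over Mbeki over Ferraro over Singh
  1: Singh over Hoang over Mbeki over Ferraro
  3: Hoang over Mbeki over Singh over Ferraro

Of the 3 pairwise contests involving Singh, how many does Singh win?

Singh against each rival (9 committee members):
Singh vs Ferraro: Ferraro, 5–4.
Singh vs Hoang: Singh preferred on 1 ballot; Hoang wins 8–1.
Singh vs Mbeki: Mbeki wins 5–4.
Singh beats no one; loses to Ferraro, Hoang, Mbeki — 0 pairwise wins.

0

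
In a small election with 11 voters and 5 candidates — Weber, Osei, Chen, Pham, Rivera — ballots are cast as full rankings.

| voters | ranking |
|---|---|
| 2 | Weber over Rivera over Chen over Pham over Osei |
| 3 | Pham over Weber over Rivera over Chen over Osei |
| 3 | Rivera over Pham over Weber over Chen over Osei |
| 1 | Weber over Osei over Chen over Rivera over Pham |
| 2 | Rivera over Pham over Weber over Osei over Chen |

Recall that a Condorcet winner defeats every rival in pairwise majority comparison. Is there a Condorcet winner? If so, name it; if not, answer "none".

none

Pairwise majorities:
Weber vs Osei: 11 to 0, Weber.
Weber vs Chen: Weber preferred on 2+3+3+1+2 = 11 ballots; Weber wins 11–0.
Weber vs Pham: 3 to 8, Pham.
Weber vs Rivera: 6 to 5, Weber.
Osei vs Chen: 3 to 8, Chen.
Osei vs Pham: 1 for Osei, 10 for Pham — Pham by 10–1.
Osei vs Rivera: 1 to 10, Rivera.
Chen vs Pham: 2+1 = 3 for Chen, 8 for Pham — Pham by 8–3.
Chen vs Rivera: 1 for Chen, 10 for Rivera — Rivera by 10–1.
Pham vs Rivera: Pham preferred on 3 ballots; Rivera wins 8–3.
No candidate is unbeaten: Weber loses to Pham; Osei loses to Weber; Chen loses to Weber; Pham loses to Rivera; Rivera loses to Weber. In particular Weber > Rivera > Pham > Weber is a majority cycle — no Condorcet winner exists.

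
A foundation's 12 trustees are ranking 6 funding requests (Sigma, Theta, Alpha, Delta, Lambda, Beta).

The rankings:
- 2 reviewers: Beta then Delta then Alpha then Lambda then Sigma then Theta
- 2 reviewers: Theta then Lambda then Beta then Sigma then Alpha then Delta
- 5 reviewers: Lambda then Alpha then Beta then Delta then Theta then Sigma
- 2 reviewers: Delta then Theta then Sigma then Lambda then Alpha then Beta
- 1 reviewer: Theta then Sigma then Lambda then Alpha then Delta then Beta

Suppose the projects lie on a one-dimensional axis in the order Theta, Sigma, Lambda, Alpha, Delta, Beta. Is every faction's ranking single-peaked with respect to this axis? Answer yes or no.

no

Axis positions: Theta=1, Sigma=2, Lambda=3, Alpha=4, Delta=5, Beta=6.
Faction 1 (peak Beta at position 6): ranking walks positions 6-5-4-3-2-1, expanding outward from the peak — single-peaked.
Faction 2: ranking walks positions 1-3-6-2-4-5; Lambda is ranked above Sigma even though Sigma lies between Lambda and the peak Theta on the axis — preferences dip and rise again. Not single-peaked.
Faction 3: ranking walks positions 3-4-6-5-1-2; Beta is ranked above Delta even though Delta lies between Beta and the peak Lambda on the axis — preferences dip and rise again. Not single-peaked.
Faction 4: ranking walks positions 5-1-2-3-4-6; Theta is ranked above Alpha even though Alpha lies between Theta and the peak Delta on the axis — preferences dip and rise again. Not single-peaked.
Faction 5 (peak Theta at position 1): ranking walks positions 1-2-3-4-5-6, expanding outward from the peak — single-peaked.
Faction 2 violates single-peakedness, so the profile is not single-peaked on this axis.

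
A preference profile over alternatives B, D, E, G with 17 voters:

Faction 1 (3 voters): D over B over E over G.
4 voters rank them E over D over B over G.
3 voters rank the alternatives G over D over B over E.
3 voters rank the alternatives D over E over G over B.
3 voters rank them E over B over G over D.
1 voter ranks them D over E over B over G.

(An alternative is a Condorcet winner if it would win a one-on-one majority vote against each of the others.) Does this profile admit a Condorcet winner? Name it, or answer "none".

Pairwise majorities:
B vs D: D wins 14–3.
B vs E: E, 11–6.
B vs G: 11 to 6, B.
D vs E: D wins 10–7.
D vs G: D, 11–6.
E vs G: E is ranked higher on 3+4+3+3+1 = 14 ballots, G on 3. E wins 14–3.
D defeats every rival head-to-head and is the Condorcet winner.

D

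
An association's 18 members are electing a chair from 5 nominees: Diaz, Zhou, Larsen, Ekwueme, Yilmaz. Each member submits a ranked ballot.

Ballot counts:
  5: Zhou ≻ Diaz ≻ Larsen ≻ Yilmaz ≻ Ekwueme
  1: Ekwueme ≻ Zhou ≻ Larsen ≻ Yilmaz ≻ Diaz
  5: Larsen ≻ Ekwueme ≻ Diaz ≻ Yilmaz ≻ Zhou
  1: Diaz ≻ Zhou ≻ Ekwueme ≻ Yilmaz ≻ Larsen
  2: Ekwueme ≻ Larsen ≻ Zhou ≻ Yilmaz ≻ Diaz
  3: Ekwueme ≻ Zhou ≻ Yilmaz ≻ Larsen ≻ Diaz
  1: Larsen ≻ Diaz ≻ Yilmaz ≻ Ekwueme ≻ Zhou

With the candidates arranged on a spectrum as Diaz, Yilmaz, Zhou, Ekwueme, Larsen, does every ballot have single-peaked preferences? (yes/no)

no

Axis positions: Diaz=1, Yilmaz=2, Zhou=3, Ekwueme=4, Larsen=5.
Faction 1: ranking walks positions 3-1-5-2-4; Diaz is ranked above Yilmaz even though Yilmaz lies between Diaz and the peak Zhou on the axis — preferences dip and rise again. Not single-peaked.
Faction 2 (peak Ekwueme at position 4): ranking walks positions 4-3-5-2-1, expanding outward from the peak — single-peaked.
Faction 3: ranking walks positions 5-4-1-2-3; Diaz is ranked above Zhou even though Zhou lies between Diaz and the peak Larsen on the axis — preferences dip and rise again. Not single-peaked.
Faction 4: ranking walks positions 1-3-4-2-5; Zhou is ranked above Yilmaz even though Yilmaz lies between Zhou and the peak Diaz on the axis — preferences dip and rise again. Not single-peaked.
Faction 5 (peak Ekwueme at position 4): ranking walks positions 4-5-3-2-1, expanding outward from the peak — single-peaked.
Faction 6 (peak Ekwueme at position 4): ranking walks positions 4-3-2-5-1, expanding outward from the peak — single-peaked.
Faction 7: ranking walks positions 5-1-2-4-3; Diaz is ranked above Ekwueme even though Ekwueme lies between Diaz and the peak Larsen on the axis — preferences dip and rise again. Not single-peaked.
Faction 1 violates single-peakedness, so the profile is not single-peaked on this axis.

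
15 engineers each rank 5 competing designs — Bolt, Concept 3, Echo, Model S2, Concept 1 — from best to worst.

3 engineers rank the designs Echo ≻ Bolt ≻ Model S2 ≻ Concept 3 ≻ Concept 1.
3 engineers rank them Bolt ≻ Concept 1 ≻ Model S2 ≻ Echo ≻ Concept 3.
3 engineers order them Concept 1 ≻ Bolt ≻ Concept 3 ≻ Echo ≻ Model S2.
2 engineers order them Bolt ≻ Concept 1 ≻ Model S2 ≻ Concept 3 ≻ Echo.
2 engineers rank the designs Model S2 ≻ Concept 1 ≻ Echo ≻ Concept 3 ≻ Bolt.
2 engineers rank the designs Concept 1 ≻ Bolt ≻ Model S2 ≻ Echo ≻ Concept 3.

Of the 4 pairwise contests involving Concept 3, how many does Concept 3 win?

0

Concept 3 against each rival (15 engineers):
Concept 3 vs Bolt: Concept 3 preferred on 2 ballots; Bolt wins 13–2.
Concept 3 vs Echo: Concept 3 preferred on 3+2 = 5 ballots; Echo wins 10–5.
Concept 3 vs Model S2: Model S2, 12–3.
Concept 3 vs Concept 1: Concept 3 preferred on 3 ballots; Concept 1 wins 12–3.
Concept 3 beats no one; loses to Bolt, Echo, Model S2, Concept 1 — 0 pairwise wins.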